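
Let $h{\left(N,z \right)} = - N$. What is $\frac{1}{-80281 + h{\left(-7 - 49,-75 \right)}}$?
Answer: $- \frac{1}{80225} \approx -1.2465 \cdot 10^{-5}$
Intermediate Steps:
$\frac{1}{-80281 + h{\left(-7 - 49,-75 \right)}} = \frac{1}{-80281 - \left(-7 - 49\right)} = \frac{1}{-80281 - -56} = \frac{1}{-80281 + 56} = \frac{1}{-80225} = - \frac{1}{80225}$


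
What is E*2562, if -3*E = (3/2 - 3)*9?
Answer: 11529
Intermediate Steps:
E = 9/2 (E = -(3/2 - 3)*9/3 = -(-1)*9/2 = -⅓*(-27/2) = 9/2 ≈ 4.5000)
E*2562 = (9/2)*2562 = 11529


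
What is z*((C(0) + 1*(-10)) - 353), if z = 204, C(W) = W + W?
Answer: -74052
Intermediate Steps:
C(W) = 2*W
z*((C(0) + 1*(-10)) - 353) = 204*((2*0 + 1*(-10)) - 353) = 204*((0 - 10) - 353) = 204*(-10 - 353) = 204*(-363) = -74052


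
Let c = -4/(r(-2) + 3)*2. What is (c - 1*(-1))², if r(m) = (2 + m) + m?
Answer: 49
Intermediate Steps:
r(m) = 2 + 2*m
c = -8 (c = -4/((2 + 2*(-2)) + 3)*2 = -4/((2 - 4) + 3)*2 = -4/(-2 + 3)*2 = -4/1*2 = -4*1*2 = -4*2 = -8)
(c - 1*(-1))² = (-8 - 1*(-1))² = (-8 + 1)² = (-7)² = 49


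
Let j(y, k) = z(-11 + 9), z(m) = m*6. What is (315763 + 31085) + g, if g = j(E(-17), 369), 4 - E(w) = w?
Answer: 346836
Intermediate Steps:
E(w) = 4 - w
z(m) = 6*m
j(y, k) = -12 (j(y, k) = 6*(-11 + 9) = 6*(-2) = -12)
g = -12
(315763 + 31085) + g = (315763 + 31085) - 12 = 346848 - 12 = 346836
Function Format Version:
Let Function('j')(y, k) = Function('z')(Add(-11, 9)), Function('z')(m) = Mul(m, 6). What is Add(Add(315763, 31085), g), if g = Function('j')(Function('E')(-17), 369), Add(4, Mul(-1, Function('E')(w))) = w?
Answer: 346836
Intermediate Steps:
Function('E')(w) = Add(4, Mul(-1, w))
Function('z')(m) = Mul(6, m)
Function('j')(y, k) = -12 (Function('j')(y, k) = Mul(6, Add(-11, 9)) = Mul(6, -2) = -12)
g = -12
Add(Add(315763, 31085), g) = Add(Add(315763, 31085), -12) = Add(346848, -12) = 346836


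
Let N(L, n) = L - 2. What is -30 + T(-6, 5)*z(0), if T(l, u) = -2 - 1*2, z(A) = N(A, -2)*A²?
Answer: -30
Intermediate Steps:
N(L, n) = -2 + L
z(A) = A²*(-2 + A) (z(A) = (-2 + A)*A² = A²*(-2 + A))
T(l, u) = -4 (T(l, u) = -2 - 2 = -4)
-30 + T(-6, 5)*z(0) = -30 - 4*0²*(-2 + 0) = -30 - 0*(-2) = -30 - 4*0 = -30 + 0 = -30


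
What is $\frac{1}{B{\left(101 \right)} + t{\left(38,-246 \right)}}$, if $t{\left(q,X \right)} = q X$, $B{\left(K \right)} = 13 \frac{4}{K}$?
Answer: $- \frac{101}{944096} \approx -0.00010698$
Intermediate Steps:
$B{\left(K \right)} = \frac{52}{K}$
$t{\left(q,X \right)} = X q$
$\frac{1}{B{\left(101 \right)} + t{\left(38,-246 \right)}} = \frac{1}{\frac{52}{101} - 9348} = \frac{1}{- \frac{944096}{101}} = - \frac{101}{944096}$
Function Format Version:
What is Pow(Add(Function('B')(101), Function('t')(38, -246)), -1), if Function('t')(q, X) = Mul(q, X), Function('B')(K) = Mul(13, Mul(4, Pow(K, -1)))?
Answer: Rational(-101, 944096) ≈ -0.00010698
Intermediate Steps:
Function('B')(K) = Mul(52, Pow(K, -1))
Function('t')(q, X) = Mul(X, q)
Pow(Add(Function('B')(101), Function('t')(38, -246)), -1) = Pow(Add(Mul(52, Pow(101, -1)), Mul(-246, 38)), -1) = Pow(Add(Mul(52, Rational(1, 101)), -9348), -1) = Pow(Add(Rational(52, 101), -9348), -1) = Pow(Rational(-944096, 101), -1) = Rational(-101, 944096)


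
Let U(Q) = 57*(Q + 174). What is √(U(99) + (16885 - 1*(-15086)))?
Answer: 2*√11883 ≈ 218.02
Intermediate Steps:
U(Q) = 9918 + 57*Q (U(Q) = 57*(174 + Q) = 9918 + 57*Q)
√(U(99) + (16885 - 1*(-15086))) = √((9918 + 57*99) + (16885 - 1*(-15086))) = √((9918 + 5643) + (16885 + 15086)) = √(15561 + 31971) = √47532 = 2*√11883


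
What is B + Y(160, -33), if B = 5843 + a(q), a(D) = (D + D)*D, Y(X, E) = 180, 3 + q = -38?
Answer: 9385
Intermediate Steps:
q = -41 (q = -3 - 38 = -41)
a(D) = 2*D² (a(D) = (2*D)*D = 2*D²)
B = 9205 (B = 5843 + 2*(-41)² = 5843 + 2*1681 = 5843 + 3362 = 9205)
B + Y(160, -33) = 9205 + 180 = 9385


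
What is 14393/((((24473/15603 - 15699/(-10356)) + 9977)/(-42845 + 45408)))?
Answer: 180628444493364/48867534137 ≈ 3696.3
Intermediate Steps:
14393/((((24473/15603 - 15699/(-10356)) + 9977)/(-42845 + 45408))) = 14393/((((24473*(1/15603) - 15699*(-1/10356)) + 9977)/2563)) = 14393/((((24473/15603 + 5233/3452) + 9977)*(1/2563))) = 14393/(((166131295/53861556 + 9977)*(1/2563))) = 14393/(((537542875507/53861556)*(1/2563))) = 14393/(48867534137/12549742548) = 14393*(12549742548/48867534137) = 180628444493364/48867534137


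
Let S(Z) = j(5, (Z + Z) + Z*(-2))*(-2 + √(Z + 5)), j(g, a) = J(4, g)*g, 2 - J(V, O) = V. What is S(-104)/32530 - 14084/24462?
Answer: -22883164/39787443 - 3*I*√11/3253 ≈ -0.57514 - 0.0030587*I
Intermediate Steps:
J(V, O) = 2 - V
j(g, a) = -2*g (j(g, a) = (2 - 1*4)*g = (2 - 4)*g = -2*g)
S(Z) = 20 - 10*√(5 + Z) (S(Z) = (-2*5)*(-2 + √(Z + 5)) = -10*(-2 + √(5 + Z)) = 20 - 10*√(5 + Z))
S(-104)/32530 - 14084/24462 = (20 - 10*√(5 - 104))/32530 - 14084/24462 = (20 - 30*I*√11)*(1/32530) - 14084*1/24462 = (20 - 30*I*√11)*(1/32530) - 7042/12231 = (2/3253 - 3*I*√11/3253) - 7042/12231 = -22883164/39787443 - 3*I*√11/3253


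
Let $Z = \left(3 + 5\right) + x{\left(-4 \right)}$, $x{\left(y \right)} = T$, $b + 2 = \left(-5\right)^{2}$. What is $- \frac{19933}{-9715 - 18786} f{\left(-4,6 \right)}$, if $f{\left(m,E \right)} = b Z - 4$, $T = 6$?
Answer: $\frac{6338694}{28501} \approx 222.4$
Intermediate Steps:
$b = 23$ ($b = -2 + \left(-5\right)^{2} = -2 + 25 = 23$)
$x{\left(y \right)} = 6$
$Z = 14$ ($Z = \left(3 + 5\right) + 6 = 8 + 6 = 14$)
$f{\left(m,E \right)} = 318$ ($f{\left(m,E \right)} = 23 \cdot 14 - 4 = 322 - 4 = 318$)
$- \frac{19933}{-9715 - 18786} f{\left(-4,6 \right)} = - \frac{19933}{-9715 - 18786} \cdot 318 = - \frac{19933}{-28501} \cdot 318 = \left(-19933\right) \left(- \frac{1}{28501}\right) 318 = \frac{19933}{28501} \cdot 318 = \frac{6338694}{28501}$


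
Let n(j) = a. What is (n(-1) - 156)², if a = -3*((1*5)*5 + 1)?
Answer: 54756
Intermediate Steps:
a = -78 (a = -3*(5*5 + 1) = -3*(25 + 1) = -3*26 = -78)
n(j) = -78
(n(-1) - 156)² = (-78 - 156)² = (-234)² = 54756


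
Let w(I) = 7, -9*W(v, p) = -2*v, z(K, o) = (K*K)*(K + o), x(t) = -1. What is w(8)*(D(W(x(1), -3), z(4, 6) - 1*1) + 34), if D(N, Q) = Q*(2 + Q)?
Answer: 179431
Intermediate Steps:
z(K, o) = K**2*(K + o)
W(v, p) = 2*v/9 (W(v, p) = -(-2)*v/9 = 2*v/9)
w(8)*(D(W(x(1), -3), z(4, 6) - 1*1) + 34) = 7*((4**2*(4 + 6) - 1*1)*(2 + (4**2*(4 + 6) - 1*1)) + 34) = 7*((16*10 - 1)*(2 + (16*10 - 1)) + 34) = 7*((160 - 1)*(2 + (160 - 1)) + 34) = 7*(159*(2 + 159) + 34) = 7*(159*161 + 34) = 7*(25599 + 34) = 7*25633 = 179431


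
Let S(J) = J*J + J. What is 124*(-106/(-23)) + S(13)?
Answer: 17330/23 ≈ 753.48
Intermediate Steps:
S(J) = J + J² (S(J) = J² + J = J + J²)
124*(-106/(-23)) + S(13) = 124*(-106/(-23)) + 13*(1 + 13) = 124*(-106*(-1/23)) + 13*14 = 124*(106/23) + 182 = 13144/23 + 182 = 17330/23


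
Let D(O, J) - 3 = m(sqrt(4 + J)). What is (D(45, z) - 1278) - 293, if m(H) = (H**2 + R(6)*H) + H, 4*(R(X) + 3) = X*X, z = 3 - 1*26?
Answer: -1587 + 7*I*sqrt(19) ≈ -1587.0 + 30.512*I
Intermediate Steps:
z = -23 (z = 3 - 26 = -23)
R(X) = -3 + X**2/4 (R(X) = -3 + (X*X)/4 = -3 + X**2/4)
m(H) = H**2 + 7*H (m(H) = (H**2 + (-3 + (1/4)*6**2)*H) + H = (H**2 + (-3 + (1/4)*36)*H) + H = (H**2 + (-3 + 9)*H) + H = (H**2 + 6*H) + H = H**2 + 7*H)
D(O, J) = 3 + sqrt(4 + J)*(7 + sqrt(4 + J))
(D(45, z) - 1278) - 293 = ((7 - 23 + 7*sqrt(4 - 23)) - 1278) - 293 = ((7 - 23 + 7*sqrt(-19)) - 1278) - 293 = ((7 - 23 + 7*(I*sqrt(19))) - 1278) - 293 = ((7 - 23 + 7*I*sqrt(19)) - 1278) - 293 = ((-16 + 7*I*sqrt(19)) - 1278) - 293 = (-1294 + 7*I*sqrt(19)) - 293 = -1587 + 7*I*sqrt(19)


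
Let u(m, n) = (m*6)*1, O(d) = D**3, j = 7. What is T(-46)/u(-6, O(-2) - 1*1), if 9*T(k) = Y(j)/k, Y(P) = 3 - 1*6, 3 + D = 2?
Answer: -1/4968 ≈ -0.00020129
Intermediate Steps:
D = -1 (D = -3 + 2 = -1)
O(d) = -1 (O(d) = (-1)**3 = -1)
Y(P) = -3 (Y(P) = 3 - 6 = -3)
u(m, n) = 6*m (u(m, n) = (6*m)*1 = 6*m)
T(k) = -1/(3*k) (T(k) = (-3/k)/9 = -1/(3*k))
T(-46)/u(-6, O(-2) - 1*1) = (-1/3/(-46))/((6*(-6))) = -1/3*(-1/46)/(-36) = (1/138)*(-1/36) = -1/4968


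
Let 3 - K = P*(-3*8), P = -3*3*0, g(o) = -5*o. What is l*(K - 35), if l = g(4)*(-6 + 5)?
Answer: -640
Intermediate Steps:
l = 20 (l = (-5*4)*(-6 + 5) = -20*(-1) = 20)
P = 0 (P = -9*0 = 0)
K = 3 (K = 3 - 0*(-3*8) = 3 - 0*(-24) = 3 - 1*0 = 3 + 0 = 3)
l*(K - 35) = 20*(3 - 35) = 20*(-32) = -640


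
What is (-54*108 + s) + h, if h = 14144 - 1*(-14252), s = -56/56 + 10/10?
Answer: 22564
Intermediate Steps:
s = 0 (s = -56*1/56 + 10*(⅒) = -1 + 1 = 0)
h = 28396 (h = 14144 + 14252 = 28396)
(-54*108 + s) + h = (-54*108 + 0) + 28396 = (-5832 + 0) + 28396 = -5832 + 28396 = 22564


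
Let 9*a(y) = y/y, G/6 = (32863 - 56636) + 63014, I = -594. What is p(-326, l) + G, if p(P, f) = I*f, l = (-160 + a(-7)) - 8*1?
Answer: 335172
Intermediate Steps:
G = 235446 (G = 6*((32863 - 56636) + 63014) = 6*(-23773 + 63014) = 6*39241 = 235446)
a(y) = 1/9 (a(y) = (y/y)/9 = (1/9)*1 = 1/9)
l = -1511/9 (l = (-160 + 1/9) - 8*1 = -1439/9 - 8 = -1511/9 ≈ -167.89)
p(P, f) = -594*f
p(-326, l) + G = -594*(-1511/9) + 235446 = 99726 + 235446 = 335172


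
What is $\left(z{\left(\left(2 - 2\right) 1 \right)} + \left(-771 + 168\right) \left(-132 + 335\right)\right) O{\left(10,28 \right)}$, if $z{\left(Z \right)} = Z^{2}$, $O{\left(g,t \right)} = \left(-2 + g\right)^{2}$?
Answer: $-7834176$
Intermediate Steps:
$\left(z{\left(\left(2 - 2\right) 1 \right)} + \left(-771 + 168\right) \left(-132 + 335\right)\right) O{\left(10,28 \right)} = \left(\left(\left(2 - 2\right) 1\right)^{2} + \left(-771 + 168\right) \left(-132 + 335\right)\right) \left(-2 + 10\right)^{2} = \left(\left(0 \cdot 1\right)^{2} - 122409\right) 8^{2} = \left(0^{2} - 122409\right) 64 = \left(0 - 122409\right) 64 = \left(-122409\right) 64 = -7834176$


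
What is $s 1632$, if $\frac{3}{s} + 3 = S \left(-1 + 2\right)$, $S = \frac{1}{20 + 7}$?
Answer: $- \frac{8262}{5} \approx -1652.4$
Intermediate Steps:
$S = \frac{1}{27} \approx 0.037037$
$s = - \frac{81}{80}$ ($s = \frac{3}{-3 + \frac{-1 + 2}{27}} = \frac{3}{-3 + \frac{1}{27} \cdot 1} = \frac{3}{-3 + \frac{1}{27}} = \frac{3}{- \frac{80}{27}} = 3 \left(- \frac{27}{80}\right) = - \frac{81}{80} \approx -1.0125$)
$s 1632 = \left(- \frac{81}{80}\right) 1632 = - \frac{8262}{5}$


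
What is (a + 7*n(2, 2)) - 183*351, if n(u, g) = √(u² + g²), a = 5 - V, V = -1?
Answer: -64227 + 14*√2 ≈ -64207.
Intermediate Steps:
a = 6 (a = 5 - 1*(-1) = 5 + 1 = 6)
n(u, g) = √(g² + u²)
(a + 7*n(2, 2)) - 183*351 = (6 + 7*√(2² + 2²)) - 183*351 = (6 + 7*√(4 + 4)) - 64233 = (6 + 7*√8) - 64233 = (6 + 7*(2*√2)) - 64233 = (6 + 14*√2) - 64233 = -64227 + 14*√2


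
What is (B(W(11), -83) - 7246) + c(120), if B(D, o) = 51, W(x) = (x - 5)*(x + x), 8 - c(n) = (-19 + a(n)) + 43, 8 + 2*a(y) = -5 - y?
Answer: -14289/2 ≈ -7144.5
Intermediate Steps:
a(y) = -13/2 - y/2 (a(y) = -4 + (-5 - y)/2 = -4 + (-5/2 - y/2) = -13/2 - y/2)
c(n) = -19/2 + n/2 (c(n) = 8 - ((-19 + (-13/2 - n/2)) + 43) = 8 - ((-51/2 - n/2) + 43) = 8 - (35/2 - n/2) = 8 + (-35/2 + n/2) = -19/2 + n/2)
W(x) = 2*x*(-5 + x) (W(x) = (-5 + x)*(2*x) = 2*x*(-5 + x))
(B(W(11), -83) - 7246) + c(120) = (51 - 7246) + (-19/2 + (½)*120) = -7195 + (-19/2 + 60) = -7195 + 101/2 = -14289/2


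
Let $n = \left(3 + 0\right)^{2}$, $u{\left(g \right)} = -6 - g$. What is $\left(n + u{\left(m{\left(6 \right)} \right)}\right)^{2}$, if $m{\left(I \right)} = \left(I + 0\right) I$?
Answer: $1089$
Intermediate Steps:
$m{\left(I \right)} = I^{2}$ ($m{\left(I \right)} = I I = I^{2}$)
$n = 9$ ($n = 3^{2} = 9$)
$\left(n + u{\left(m{\left(6 \right)} \right)}\right)^{2} = \left(9 - 42\right)^{2} = \left(-33\right)^{2} = 1089$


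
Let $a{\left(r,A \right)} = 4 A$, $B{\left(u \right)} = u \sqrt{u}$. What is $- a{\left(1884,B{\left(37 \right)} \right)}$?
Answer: $- 148 \sqrt{37} \approx -900.25$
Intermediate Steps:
$B{\left(u \right)} = u^{\frac{3}{2}}$
$- a{\left(1884,B{\left(37 \right)} \right)} = - 4 \cdot 37^{\frac{3}{2}} = - 4 \cdot 37 \sqrt{37} = - 148 \sqrt{37}$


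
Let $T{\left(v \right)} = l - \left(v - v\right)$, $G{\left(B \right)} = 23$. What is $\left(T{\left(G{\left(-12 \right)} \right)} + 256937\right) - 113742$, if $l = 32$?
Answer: $143227$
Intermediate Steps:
$T{\left(v \right)} = 32$ ($T{\left(v \right)} = 32 - \left(v - v\right) = 32 - 0 = 32 + 0 = 32$)
$\left(T{\left(G{\left(-12 \right)} \right)} + 256937\right) - 113742 = \left(32 + 256937\right) - 113742 = 256969 - 113742 = 143227$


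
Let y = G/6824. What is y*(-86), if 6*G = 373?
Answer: -16039/20472 ≈ -0.78346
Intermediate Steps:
G = 373/6 (G = (⅙)*373 = 373/6 ≈ 62.167)
y = 373/40944 (y = (373/6)/6824 = (373/6)*(1/6824) = 373/40944 ≈ 0.0091100)
y*(-86) = (373/40944)*(-86) = -16039/20472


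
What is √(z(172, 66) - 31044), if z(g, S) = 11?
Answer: I*√31033 ≈ 176.16*I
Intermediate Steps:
√(z(172, 66) - 31044) = √(11 - 31044) = √(-31033) = I*√31033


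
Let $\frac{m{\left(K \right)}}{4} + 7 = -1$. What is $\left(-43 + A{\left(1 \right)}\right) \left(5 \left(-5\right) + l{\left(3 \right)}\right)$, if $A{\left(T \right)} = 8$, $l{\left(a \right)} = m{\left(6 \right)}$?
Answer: $1995$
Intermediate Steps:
$m{\left(K \right)} = -32$ ($m{\left(K \right)} = -28 + 4 \left(-1\right) = -28 - 4 = -32$)
$l{\left(a \right)} = -32$
$\left(-43 + A{\left(1 \right)}\right) \left(5 \left(-5\right) + l{\left(3 \right)}\right) = \left(-43 + 8\right) \left(5 \left(-5\right) - 32\right) = - 35 \left(-25 - 32\right) = \left(-35\right) \left(-57\right) = 1995$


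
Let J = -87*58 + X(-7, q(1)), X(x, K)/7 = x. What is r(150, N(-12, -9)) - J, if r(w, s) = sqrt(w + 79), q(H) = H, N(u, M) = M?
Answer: 5095 + sqrt(229) ≈ 5110.1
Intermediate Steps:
X(x, K) = 7*x
r(w, s) = sqrt(79 + w)
J = -5095 (J = -87*58 + 7*(-7) = -5046 - 49 = -5095)
r(150, N(-12, -9)) - J = sqrt(79 + 150) - 1*(-5095) = sqrt(229) + 5095 = 5095 + sqrt(229)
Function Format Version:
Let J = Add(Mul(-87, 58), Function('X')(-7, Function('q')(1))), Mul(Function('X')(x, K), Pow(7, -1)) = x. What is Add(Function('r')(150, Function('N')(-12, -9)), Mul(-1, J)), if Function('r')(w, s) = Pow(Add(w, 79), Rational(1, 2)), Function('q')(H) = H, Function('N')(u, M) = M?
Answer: Add(5095, Pow(229, Rational(1, 2))) ≈ 5110.1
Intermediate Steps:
Function('X')(x, K) = Mul(7, x)
Function('r')(w, s) = Pow(Add(79, w), Rational(1, 2))
J = -5095 (J = Add(Mul(-87, 58), Mul(7, -7)) = Add(-5046, -49) = -5095)
Add(Function('r')(150, Function('N')(-12, -9)), Mul(-1, J)) = Add(Pow(Add(79, 150), Rational(1, 2)), Mul(-1, -5095)) = Add(Pow(229, Rational(1, 2)), 5095) = Add(5095, Pow(229, Rational(1, 2)))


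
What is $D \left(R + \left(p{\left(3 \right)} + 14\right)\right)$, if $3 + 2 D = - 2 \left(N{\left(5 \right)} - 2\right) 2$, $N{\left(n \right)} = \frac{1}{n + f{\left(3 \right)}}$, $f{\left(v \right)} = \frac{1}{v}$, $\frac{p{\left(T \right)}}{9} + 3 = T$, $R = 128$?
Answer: $\frac{1207}{4} \approx 301.75$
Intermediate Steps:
$p{\left(T \right)} = -27 + 9 T$
$N{\left(n \right)} = \frac{1}{\frac{1}{3} + n}$ ($N{\left(n \right)} = \frac{1}{n + \frac{1}{3}} = \frac{1}{\frac{1}{3} + n}$)
$D = \frac{17}{8}$ ($D = - \frac{3}{2} + \frac{\left(-2\right) \left(\frac{3}{1 + 3 \cdot 5} - 2\right) 2}{2} = - \frac{3}{2} + \frac{\left(-2\right) \left(\frac{3}{1 + 15} - 2\right) 2}{2} = - \frac{3}{2} + \frac{\left(-2\right) \left(\frac{3}{16} - 2\right) 2}{2} = - \frac{3}{2} + \frac{\left(-2\right) \left(\left(- \frac{29}{16}\right) 2\right)}{2} = - \frac{3}{2} + \frac{\left(-2\right) \left(- \frac{29}{8}\right)}{2} = - \frac{3}{2} + \frac{1}{2} \cdot \frac{29}{4} = - \frac{3}{2} + \frac{29}{8} = \frac{17}{8} \approx 2.125$)
$D \left(R + \left(p{\left(3 \right)} + 14\right)\right) = \frac{17 \left(128 + \left(\left(-27 + 9 \cdot 3\right) + 14\right)\right)}{8} = \frac{17 \left(128 + \left(\left(-27 + 27\right) + 14\right)\right)}{8} = \frac{17 \left(128 + \left(0 + 14\right)\right)}{8} = \frac{17 \left(128 + 14\right)}{8} = \frac{17}{8} \cdot 142 = \frac{1207}{4}$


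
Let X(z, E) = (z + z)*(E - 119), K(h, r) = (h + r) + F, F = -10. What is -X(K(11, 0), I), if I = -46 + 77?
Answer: 176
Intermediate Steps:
I = 31
K(h, r) = -10 + h + r (K(h, r) = (h + r) - 10 = -10 + h + r)
X(z, E) = 2*z*(-119 + E) (X(z, E) = (2*z)*(-119 + E) = 2*z*(-119 + E))
-X(K(11, 0), I) = -2*(-10 + 11 + 0)*(-119 + 31) = -2*(-88) = -1*(-176) = 176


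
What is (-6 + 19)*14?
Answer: 182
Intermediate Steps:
(-6 + 19)*14 = 13*14 = 182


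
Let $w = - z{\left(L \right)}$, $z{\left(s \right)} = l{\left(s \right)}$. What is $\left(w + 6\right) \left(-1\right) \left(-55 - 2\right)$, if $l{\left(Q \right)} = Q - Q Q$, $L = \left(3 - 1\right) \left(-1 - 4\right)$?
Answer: $6612$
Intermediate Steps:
$L = -10$ ($L = 2 \left(-5\right) = -10$)
$l{\left(Q \right)} = Q - Q^{2}$
$z{\left(s \right)} = s \left(1 - s\right)$
$w = 110$ ($w = - \left(-10\right) \left(1 - -10\right) = - \left(-10\right) \left(1 + 10\right) = - \left(-10\right) 11 = \left(-1\right) \left(-110\right) = 110$)
$\left(w + 6\right) \left(-1\right) \left(-55 - 2\right) = \left(110 + 6\right) \left(-1\right) \left(-55 - 2\right) = 116 \left(-1\right) \left(-57\right) = \left(-116\right) \left(-57\right) = 6612$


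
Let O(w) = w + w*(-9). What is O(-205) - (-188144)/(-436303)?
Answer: 715348776/436303 ≈ 1639.6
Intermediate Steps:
O(w) = -8*w (O(w) = w - 9*w = -8*w)
O(-205) - (-188144)/(-436303) = -8*(-205) - (-188144)/(-436303) = 1640 - (-188144)*(-1)/436303 = 1640 - 1*188144/436303 = 1640 - 188144/436303 = 715348776/436303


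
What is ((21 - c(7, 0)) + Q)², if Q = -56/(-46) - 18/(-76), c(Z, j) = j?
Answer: 385140625/763876 ≈ 504.19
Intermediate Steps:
Q = 1271/874 (Q = -56*(-1/46) - 18*(-1/76) = 28/23 + 9/38 = 1271/874 ≈ 1.4542)
((21 - c(7, 0)) + Q)² = ((21 - 1*0) + 1271/874)² = ((21 + 0) + 1271/874)² = (21 + 1271/874)² = (19625/874)² = 385140625/763876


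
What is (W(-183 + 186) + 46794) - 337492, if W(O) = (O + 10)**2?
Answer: -290529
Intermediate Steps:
W(O) = (10 + O)**2
(W(-183 + 186) + 46794) - 337492 = ((10 + (-183 + 186))**2 + 46794) - 337492 = ((10 + 3)**2 + 46794) - 337492 = (13**2 + 46794) - 337492 = (169 + 46794) - 337492 = 46963 - 337492 = -290529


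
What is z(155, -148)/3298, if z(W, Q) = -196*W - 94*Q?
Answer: -8234/1649 ≈ -4.9933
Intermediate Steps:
z(155, -148)/3298 = (-196*155 - 94*(-148))/3298 = (-30380 + 13912)*(1/3298) = -16468*1/3298 = -8234/1649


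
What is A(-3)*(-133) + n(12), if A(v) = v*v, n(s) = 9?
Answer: -1188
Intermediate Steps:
A(v) = v**2
A(-3)*(-133) + n(12) = (-3)**2*(-133) + 9 = 9*(-133) + 9 = -1197 + 9 = -1188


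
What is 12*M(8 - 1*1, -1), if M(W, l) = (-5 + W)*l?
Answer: -24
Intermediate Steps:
M(W, l) = l*(-5 + W)
12*M(8 - 1*1, -1) = 12*(-(-5 + (8 - 1*1))) = 12*(-(-5 + (8 - 1))) = 12*(-(-5 + 7)) = 12*(-1*2) = 12*(-2) = -24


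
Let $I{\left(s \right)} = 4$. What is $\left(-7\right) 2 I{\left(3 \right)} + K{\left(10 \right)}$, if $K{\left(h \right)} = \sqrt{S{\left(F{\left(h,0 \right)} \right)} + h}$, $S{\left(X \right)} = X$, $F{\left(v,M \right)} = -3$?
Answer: $-56 + \sqrt{7} \approx -53.354$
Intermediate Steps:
$K{\left(h \right)} = \sqrt{-3 + h}$
$\left(-7\right) 2 I{\left(3 \right)} + K{\left(10 \right)} = \left(-7\right) 2 \cdot 4 + \sqrt{-3 + 10} = \left(-14\right) 4 + \sqrt{7} = -56 + \sqrt{7}$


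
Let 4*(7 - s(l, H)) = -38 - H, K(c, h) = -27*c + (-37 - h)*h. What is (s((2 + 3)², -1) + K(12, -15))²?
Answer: 7921/16 ≈ 495.06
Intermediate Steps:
K(c, h) = -27*c + h*(-37 - h)
s(l, H) = 33/2 + H/4 (s(l, H) = 7 - (-38 - H)/4 = 7 + (19/2 + H/4) = 33/2 + H/4)
(s((2 + 3)², -1) + K(12, -15))² = ((33/2 + (¼)*(-1)) + (-1*(-15)² - 37*(-15) - 27*12))² = ((33/2 - ¼) + (-1*225 + 555 - 324))² = (65/4 + (-225 + 555 - 324))² = (65/4 + 6)² = (89/4)² = 7921/16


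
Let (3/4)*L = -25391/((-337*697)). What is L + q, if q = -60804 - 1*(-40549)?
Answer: -14272928521/704667 ≈ -20255.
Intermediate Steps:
L = 101564/704667 (L = 4*(-25391/((-337*697)))/3 = 4*(-25391/(-234889))/3 = 4*(-25391*(-1/234889))/3 = (4/3)*(25391/234889) = 101564/704667 ≈ 0.14413)
q = -20255 (q = -60804 + 40549 = -20255)
L + q = 101564/704667 - 20255 = -14272928521/704667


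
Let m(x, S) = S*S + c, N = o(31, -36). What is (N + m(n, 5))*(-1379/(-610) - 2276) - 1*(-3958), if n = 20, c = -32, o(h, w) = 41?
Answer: -22371487/305 ≈ -73349.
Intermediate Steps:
N = 41
m(x, S) = -32 + S² (m(x, S) = S*S - 32 = S² - 32 = -32 + S²)
(N + m(n, 5))*(-1379/(-610) - 2276) - 1*(-3958) = (41 + (-32 + 5²))*(-1379/(-610) - 2276) - 1*(-3958) = (41 + (-32 + 25))*(-1379*(-1/610) - 2276) + 3958 = (41 - 7)*(1379/610 - 2276) + 3958 = 34*(-1386981/610) + 3958 = -23578677/305 + 3958 = -22371487/305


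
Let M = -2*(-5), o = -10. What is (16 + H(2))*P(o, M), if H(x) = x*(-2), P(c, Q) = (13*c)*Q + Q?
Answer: -15480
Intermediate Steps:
M = 10
P(c, Q) = Q + 13*Q*c (P(c, Q) = 13*Q*c + Q = Q + 13*Q*c)
H(x) = -2*x
(16 + H(2))*P(o, M) = (16 - 2*2)*(10*(1 + 13*(-10))) = (16 - 4)*(10*(1 - 130)) = 12*(10*(-129)) = 12*(-1290) = -15480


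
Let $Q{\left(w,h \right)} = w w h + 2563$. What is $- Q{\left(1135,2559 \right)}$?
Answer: $-3296570338$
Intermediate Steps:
$Q{\left(w,h \right)} = 2563 + h w^{2}$ ($Q{\left(w,h \right)} = w^{2} h + 2563 = h w^{2} + 2563 = 2563 + h w^{2}$)
$- Q{\left(1135,2559 \right)} = - (2563 + 2559 \cdot 1135^{2}) = - (2563 + 2559 \cdot 1288225) = - (2563 + 3296567775) = \left(-1\right) 3296570338 = -3296570338$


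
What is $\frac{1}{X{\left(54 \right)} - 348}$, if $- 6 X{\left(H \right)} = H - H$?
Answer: $- \frac{1}{348} \approx -0.0028736$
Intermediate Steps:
$X{\left(H \right)} = 0$ ($X{\left(H \right)} = - \frac{H - H}{6} = \left(- \frac{1}{6}\right) 0 = 0$)
$\frac{1}{X{\left(54 \right)} - 348} = \frac{1}{0 - 348} = \frac{1}{-348} = - \frac{1}{348}$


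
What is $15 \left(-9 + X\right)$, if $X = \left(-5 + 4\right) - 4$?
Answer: $-210$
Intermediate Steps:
$X = -5$ ($X = -1 - 4 = -5$)
$15 \left(-9 + X\right) = 15 \left(-9 - 5\right) = 15 \left(-14\right) = -210$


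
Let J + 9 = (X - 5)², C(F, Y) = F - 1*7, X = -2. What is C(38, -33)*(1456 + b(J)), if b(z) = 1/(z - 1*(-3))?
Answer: 1940879/43 ≈ 45137.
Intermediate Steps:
C(F, Y) = -7 + F (C(F, Y) = F - 7 = -7 + F)
J = 40 (J = -9 + (-2 - 5)² = -9 + (-7)² = -9 + 49 = 40)
b(z) = 1/(3 + z) (b(z) = 1/(z + 3) = 1/(3 + z))
C(38, -33)*(1456 + b(J)) = (-7 + 38)*(1456 + 1/(3 + 40)) = 31*(1456 + 1/43) = 31*(62609/43) = 1940879/43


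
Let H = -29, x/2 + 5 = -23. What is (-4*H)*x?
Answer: -6496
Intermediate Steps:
x = -56 (x = -10 + 2*(-23) = -10 - 46 = -56)
(-4*H)*x = -4*(-29)*(-56) = 116*(-56) = -6496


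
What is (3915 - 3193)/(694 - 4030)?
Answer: -361/1668 ≈ -0.21643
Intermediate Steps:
(3915 - 3193)/(694 - 4030) = 722/(-3336) = 722*(-1/3336) = -361/1668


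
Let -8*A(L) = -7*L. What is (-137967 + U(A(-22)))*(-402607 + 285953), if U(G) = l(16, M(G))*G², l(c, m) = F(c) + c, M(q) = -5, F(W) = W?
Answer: 14711119286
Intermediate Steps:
l(c, m) = 2*c (l(c, m) = c + c = 2*c)
A(L) = 7*L/8 (A(L) = -(-7)*L/8 = 7*L/8)
U(G) = 32*G² (U(G) = (2*16)*G² = 32*G²)
(-137967 + U(A(-22)))*(-402607 + 285953) = (-137967 + 32*((7/8)*(-22))²)*(-402607 + 285953) = (-137967 + 32*(-77/4)²)*(-116654) = (-137967 + 32*(5929/16))*(-116654) = (-137967 + 11858)*(-116654) = -126109*(-116654) = 14711119286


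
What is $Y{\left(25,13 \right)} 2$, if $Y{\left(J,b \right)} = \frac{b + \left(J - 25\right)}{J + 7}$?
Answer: $\frac{13}{16} \approx 0.8125$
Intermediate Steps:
$Y{\left(J,b \right)} = \frac{-25 + J + b}{7 + J}$ ($Y{\left(J,b \right)} = \frac{b + \left(-25 + J\right)}{7 + J} = \frac{-25 + J + b}{7 + J}$)
$Y{\left(25,13 \right)} 2 = \frac{-25 + 25 + 13}{7 + 25} \cdot 2 = \frac{1}{32} \cdot 13 \cdot 2 = \frac{13}{32} \cdot 2 = \frac{13}{16}$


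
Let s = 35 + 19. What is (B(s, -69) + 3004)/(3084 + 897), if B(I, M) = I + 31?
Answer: 3089/3981 ≈ 0.77594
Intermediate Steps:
s = 54
B(I, M) = 31 + I
(B(s, -69) + 3004)/(3084 + 897) = ((31 + 54) + 3004)/(3084 + 897) = (85 + 3004)/3981 = 3089*(1/3981) = 3089/3981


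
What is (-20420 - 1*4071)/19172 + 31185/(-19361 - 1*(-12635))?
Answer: -127100881/21491812 ≈ -5.9139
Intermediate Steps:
(-20420 - 1*4071)/19172 + 31185/(-19361 - 1*(-12635)) = (-20420 - 4071)*(1/19172) + 31185/(-19361 + 12635) = -24491*1/19172 + 31185/(-6726) = -24491/19172 + 31185*(-1/6726) = -24491/19172 - 10395/2242 = -127100881/21491812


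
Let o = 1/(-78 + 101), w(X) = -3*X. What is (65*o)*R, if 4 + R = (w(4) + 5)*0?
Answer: -260/23 ≈ -11.304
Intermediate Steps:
o = 1/23 ≈ 0.043478
R = -4 (R = -4 + (-3*4 + 5)*0 = -4 + (-12 + 5)*0 = -4 - 7*0 = -4 + 0 = -4)
(65*o)*R = (65*(1/23))*(-4) = (65/23)*(-4) = -260/23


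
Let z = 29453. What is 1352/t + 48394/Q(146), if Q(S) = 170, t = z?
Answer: 712789161/2503505 ≈ 284.72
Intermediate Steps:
t = 29453
1352/t + 48394/Q(146) = 1352/29453 + 48394/170 = 1352*(1/29453) + 48394*(1/170) = 1352/29453 + 24197/85 = 712789161/2503505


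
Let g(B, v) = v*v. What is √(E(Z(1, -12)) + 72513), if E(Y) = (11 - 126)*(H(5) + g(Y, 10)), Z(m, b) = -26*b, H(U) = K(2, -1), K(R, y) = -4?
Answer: √61473 ≈ 247.94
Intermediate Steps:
H(U) = -4
g(B, v) = v²
E(Y) = -11040 (E(Y) = (11 - 126)*(-4 + 10²) = -115*(-4 + 100) = -115*96 = -11040)
√(E(Z(1, -12)) + 72513) = √(-11040 + 72513) = √61473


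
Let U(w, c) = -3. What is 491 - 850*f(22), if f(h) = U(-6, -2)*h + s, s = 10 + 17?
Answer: 33641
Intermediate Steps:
s = 27
f(h) = 27 - 3*h (f(h) = -3*h + 27 = 27 - 3*h)
491 - 850*f(22) = 491 - 850*(27 - 3*22) = 491 - 850*(27 - 66) = 491 - 850*(-39) = 491 + 33150 = 33641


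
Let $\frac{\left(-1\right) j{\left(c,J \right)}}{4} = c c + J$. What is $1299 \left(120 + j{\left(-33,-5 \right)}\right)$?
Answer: $-5476584$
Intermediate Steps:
$j{\left(c,J \right)} = - 4 J - 4 c^{2}$ ($j{\left(c,J \right)} = - 4 \left(c c + J\right) = - 4 \left(c^{2} + J\right) = - 4 \left(J + c^{2}\right) = - 4 J - 4 c^{2}$)
$1299 \left(120 + j{\left(-33,-5 \right)}\right) = 1299 \left(120 - \left(-20 + 4 \left(-33\right)^{2}\right)\right) = 1299 \left(120 + \left(20 - 4356\right)\right) = 1299 \left(120 - 4336\right) = 1299 \left(-4216\right) = -5476584$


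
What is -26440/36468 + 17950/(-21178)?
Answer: -151818365/96539913 ≈ -1.5726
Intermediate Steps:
-26440/36468 + 17950/(-21178) = -26440*1/36468 + 17950*(-1/21178) = -6610/9117 - 8975/10589 = -151818365/96539913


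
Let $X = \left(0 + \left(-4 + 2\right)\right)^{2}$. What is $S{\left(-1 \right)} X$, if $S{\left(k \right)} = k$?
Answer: $-4$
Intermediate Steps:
$X = 4$ ($X = \left(0 - 2\right)^{2} = \left(-2\right)^{2} = 4$)
$S{\left(-1 \right)} X = \left(-1\right) 4 = -4$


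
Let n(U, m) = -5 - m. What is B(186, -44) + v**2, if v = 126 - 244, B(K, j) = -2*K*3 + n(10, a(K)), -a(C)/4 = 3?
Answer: 12815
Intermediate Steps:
a(C) = -12 (a(C) = -4*3 = -12)
B(K, j) = 7 - 6*K (B(K, j) = -2*K*3 + (-5 - 1*(-12)) = -6*K + (-5 + 12) = -6*K + 7 = 7 - 6*K)
v = -118
B(186, -44) + v**2 = (7 - 6*186) + (-118)**2 = (7 - 1116) + 13924 = -1109 + 13924 = 12815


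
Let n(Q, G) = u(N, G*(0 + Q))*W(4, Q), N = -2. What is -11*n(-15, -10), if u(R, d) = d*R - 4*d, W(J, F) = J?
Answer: 39600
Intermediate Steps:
u(R, d) = -4*d + R*d (u(R, d) = R*d - 4*d = -4*d + R*d)
n(Q, G) = -24*G*Q (n(Q, G) = ((G*(0 + Q))*(-4 - 2))*4 = ((G*Q)*(-6))*4 = -6*G*Q*4 = -24*G*Q)
-11*n(-15, -10) = -(-264)*(-10)*(-15) = -11*(-3600) = 39600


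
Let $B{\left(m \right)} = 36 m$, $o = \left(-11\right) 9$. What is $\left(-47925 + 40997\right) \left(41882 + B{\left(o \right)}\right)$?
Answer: $-265467104$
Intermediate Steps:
$o = -99$
$\left(-47925 + 40997\right) \left(41882 + B{\left(o \right)}\right) = \left(-47925 + 40997\right) \left(41882 + 36 \left(-99\right)\right) = - 6928 \left(41882 - 3564\right) = \left(-6928\right) 38318 = -265467104$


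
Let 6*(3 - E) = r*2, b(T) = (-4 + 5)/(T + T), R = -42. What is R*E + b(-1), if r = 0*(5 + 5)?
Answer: -253/2 ≈ -126.50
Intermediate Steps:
r = 0 (r = 0*10 = 0)
b(T) = 1/(2*T)
E = 3 (E = 3 - 0*2 = 3 - ⅙*0 = 3 + 0 = 3)
R*E + b(-1) = -42*3 + (½)/(-1) = -126 + (½)*(-1) = -126 - ½ = -253/2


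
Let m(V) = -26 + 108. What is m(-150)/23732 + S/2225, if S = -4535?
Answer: -10744217/5280370 ≈ -2.0347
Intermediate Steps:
m(V) = 82
m(-150)/23732 + S/2225 = 82/23732 - 4535/2225 = 82*(1/23732) - 4535*1/2225 = 41/11866 - 907/445 = -10744217/5280370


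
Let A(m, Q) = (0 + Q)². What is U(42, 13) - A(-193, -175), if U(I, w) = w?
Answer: -30612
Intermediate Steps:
A(m, Q) = Q²
U(42, 13) - A(-193, -175) = 13 - 1*(-175)² = 13 - 1*30625 = 13 - 30625 = -30612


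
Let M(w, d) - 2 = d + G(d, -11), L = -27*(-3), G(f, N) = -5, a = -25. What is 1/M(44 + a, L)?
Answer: 1/78 ≈ 0.012821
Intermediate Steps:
L = 81
M(w, d) = -3 + d (M(w, d) = 2 + (d - 5) = 2 + (-5 + d) = -3 + d)
1/M(44 + a, L) = 1/(-3 + 81) = 1/78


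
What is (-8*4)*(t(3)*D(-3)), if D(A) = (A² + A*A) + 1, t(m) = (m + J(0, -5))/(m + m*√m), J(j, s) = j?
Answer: 304 - 304*√3 ≈ -222.54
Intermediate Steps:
t(m) = m/(m + m^(3/2)) (t(m) = (m + 0)/(m + m*√m) = m/(m + m^(3/2)))
D(A) = 1 + 2*A² (D(A) = (A² + A²) + 1 = 2*A² + 1 = 1 + 2*A²)
(-8*4)*(t(3)*D(-3)) = (-8*4)*((3/(3 + 3^(3/2)))*(1 + 2*(-3)²)) = -32*3/(3 + 3*√3)*(1 + 2*9) = -32*3/(3 + 3*√3)*(1 + 18) = -32*3/(3 + 3*√3)*19 = -1824/(3 + 3*√3)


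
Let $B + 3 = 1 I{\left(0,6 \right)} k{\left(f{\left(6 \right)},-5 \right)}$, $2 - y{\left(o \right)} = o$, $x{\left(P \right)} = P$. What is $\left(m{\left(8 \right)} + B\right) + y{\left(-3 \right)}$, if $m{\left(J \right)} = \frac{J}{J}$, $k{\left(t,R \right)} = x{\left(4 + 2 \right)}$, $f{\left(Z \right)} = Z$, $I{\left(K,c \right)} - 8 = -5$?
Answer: $21$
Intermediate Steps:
$I{\left(K,c \right)} = 3$ ($I{\left(K,c \right)} = 8 - 5 = 3$)
$k{\left(t,R \right)} = 6$ ($k{\left(t,R \right)} = 4 + 2 = 6$)
$y{\left(o \right)} = 2 - o$
$m{\left(J \right)} = 1$
$B = 15$ ($B = -3 + 1 \cdot 3 \cdot 6 = -3 + 3 \cdot 6 = -3 + 18 = 15$)
$\left(m{\left(8 \right)} + B\right) + y{\left(-3 \right)} = \left(1 + 15\right) + \left(2 - -3\right) = 16 + \left(2 + 3\right) = 16 + 5 = 21$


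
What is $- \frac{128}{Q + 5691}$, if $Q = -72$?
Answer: $- \frac{128}{5619} \approx -0.02278$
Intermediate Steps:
$- \frac{128}{Q + 5691} = - \frac{128}{-72 + 5691} = - \frac{128}{5619}$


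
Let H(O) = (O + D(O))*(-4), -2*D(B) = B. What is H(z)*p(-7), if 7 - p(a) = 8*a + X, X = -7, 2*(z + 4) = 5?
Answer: 210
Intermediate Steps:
z = -3/2 (z = -4 + (½)*5 = -4 + 5/2 = -3/2 ≈ -1.5000)
D(B) = -B/2
p(a) = 14 - 8*a (p(a) = 7 - (8*a - 7) = 7 - (-7 + 8*a) = 7 + (7 - 8*a) = 14 - 8*a)
H(O) = -2*O (H(O) = (O - O/2)*(-4) = (O/2)*(-4) = -2*O)
H(z)*p(-7) = (-2*(-3/2))*(14 - 8*(-7)) = 3*(14 + 56) = 3*70 = 210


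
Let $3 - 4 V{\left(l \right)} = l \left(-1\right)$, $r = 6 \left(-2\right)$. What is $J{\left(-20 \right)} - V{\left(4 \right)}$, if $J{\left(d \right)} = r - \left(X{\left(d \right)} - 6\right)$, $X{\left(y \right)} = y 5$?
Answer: $\frac{369}{4} \approx 92.25$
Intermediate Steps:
$X{\left(y \right)} = 5 y$
$r = -12$
$J{\left(d \right)} = -6 - 5 d$ ($J{\left(d \right)} = -12 - \left(5 d - 6\right) = -12 - \left(-6 + 5 d\right) = -6 - 5 d$)
$V{\left(l \right)} = \frac{3}{4} + \frac{l}{4}$ ($V{\left(l \right)} = \frac{3}{4} - \frac{l \left(-1\right)}{4} = \frac{3}{4} - \frac{\left(-1\right) l}{4} = \frac{3}{4} + \frac{l}{4}$)
$J{\left(-20 \right)} - V{\left(4 \right)} = \left(-6 - -100\right) - \left(\frac{3}{4} + \frac{1}{4} \cdot 4\right) = \left(-6 + 100\right) - \left(\frac{3}{4} + 1\right) = 94 - \frac{7}{4} = \frac{369}{4}$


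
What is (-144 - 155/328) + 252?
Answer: 35269/328 ≈ 107.53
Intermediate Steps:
(-144 - 155/328) + 252 = -47387/328 + 252 = 35269/328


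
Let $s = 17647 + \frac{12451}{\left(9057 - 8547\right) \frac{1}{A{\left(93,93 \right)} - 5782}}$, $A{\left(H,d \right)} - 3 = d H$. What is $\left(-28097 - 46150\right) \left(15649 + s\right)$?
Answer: $- \frac{130465170217}{17} \approx -7.6744 \cdot 10^{9}$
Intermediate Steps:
$A{\left(H,d \right)} = 3 + H d$ ($A{\left(H,d \right)} = 3 + d H = 3 + H d$)
$s = \frac{4473434}{51}$ ($s = 17647 + \frac{12451}{\left(9057 - 8547\right) \frac{1}{\left(3 + 93 \cdot 93\right) - 5782}} = 17647 + \frac{12451}{510 \frac{1}{\left(3 + 8649\right) - 5782}} = 17647 + \frac{12451}{510 \frac{1}{8652 - 5782}} = 17647 + \frac{12451}{510 \cdot \frac{1}{2870}} = 17647 + \frac{12451}{\frac{51}{287}} = 17647 + 12451 \cdot \frac{287}{51} = 17647 + \frac{3573437}{51} = \frac{4473434}{51} \approx 87714.0$)
$\left(-28097 - 46150\right) \left(15649 + s\right) = \left(-28097 - 46150\right) \left(15649 + \frac{4473434}{51}\right) = \left(-74247\right) \frac{5271533}{51} = - \frac{130465170217}{17}$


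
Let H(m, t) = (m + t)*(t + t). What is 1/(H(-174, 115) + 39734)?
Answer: 1/26164 ≈ 3.8220e-5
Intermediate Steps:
H(m, t) = 2*t*(m + t) (H(m, t) = (m + t)*(2*t) = 2*t*(m + t))
1/(H(-174, 115) + 39734) = 1/(2*115*(-174 + 115) + 39734) = 1/(2*115*(-59) + 39734) = 1/(-13570 + 39734) = 1/26164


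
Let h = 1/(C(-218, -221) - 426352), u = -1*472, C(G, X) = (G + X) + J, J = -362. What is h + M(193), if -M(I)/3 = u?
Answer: 604848647/427153 ≈ 1416.0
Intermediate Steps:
C(G, X) = -362 + G + X (C(G, X) = (G + X) - 362 = -362 + G + X)
u = -472
M(I) = 1416 (M(I) = -3*(-472) = 1416)
h = -1/427153 (h = 1/((-362 - 218 - 221) - 426352) = 1/(-801 - 426352) = 1/(-427153) = -1/427153 ≈ -2.3411e-6)
h + M(193) = -1/427153 + 1416 = 604848647/427153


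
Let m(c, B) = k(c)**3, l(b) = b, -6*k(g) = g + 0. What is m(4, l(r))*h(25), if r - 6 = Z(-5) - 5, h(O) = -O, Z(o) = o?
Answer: 200/27 ≈ 7.4074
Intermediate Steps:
k(g) = -g/6 (k(g) = -(g + 0)/6 = -g/6)
r = -4 (r = 6 + (-5 - 5) = 6 - 10 = -4)
m(c, B) = -c**3/216 (m(c, B) = (-c/6)**3 = -c**3/216)
m(4, l(r))*h(25) = (-1/216*4**3)*(-1*25) = -1/216*64*(-25) = -8/27*(-25) = 200/27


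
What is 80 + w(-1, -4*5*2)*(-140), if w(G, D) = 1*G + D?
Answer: 5820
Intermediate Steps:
w(G, D) = D + G (w(G, D) = G + D = D + G)
80 + w(-1, -4*5*2)*(-140) = 80 + (-4*5*2 - 1)*(-140) = 80 + (-20*2 - 1)*(-140) = 80 + (-40 - 1)*(-140) = 80 - 41*(-140) = 80 + 5740 = 5820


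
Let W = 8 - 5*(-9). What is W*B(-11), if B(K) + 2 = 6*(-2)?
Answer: -742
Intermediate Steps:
B(K) = -14 (B(K) = -2 + 6*(-2) = -2 - 12 = -14)
W = 53 (W = 8 + 45 = 53)
W*B(-11) = 53*(-14) = -742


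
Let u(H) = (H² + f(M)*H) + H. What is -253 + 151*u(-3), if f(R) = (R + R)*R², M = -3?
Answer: 25115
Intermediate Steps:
f(R) = 2*R³ (f(R) = (2*R)*R² = 2*R³)
u(H) = H² - 53*H (u(H) = (H² + (2*(-3)³)*H) + H = (H² + (2*(-27))*H) + H = (H² - 54*H) + H = H² - 53*H)
-253 + 151*u(-3) = -253 + 151*(-3*(-53 - 3)) = -253 + 151*(-3*(-56)) = -253 + 151*168 = -253 + 25368 = 25115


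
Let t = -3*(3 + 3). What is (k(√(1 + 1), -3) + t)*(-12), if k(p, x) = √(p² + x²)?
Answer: 216 - 12*√11 ≈ 176.20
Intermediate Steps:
t = -18 (t = -3*6 = -18)
(k(√(1 + 1), -3) + t)*(-12) = (√((√(1 + 1))² + (-3)²) - 18)*(-12) = (√((√2)² + 9) - 18)*(-12) = (√(2 + 9) - 18)*(-12) = (√11 - 18)*(-12) = (-18 + √11)*(-12) = 216 - 12*√11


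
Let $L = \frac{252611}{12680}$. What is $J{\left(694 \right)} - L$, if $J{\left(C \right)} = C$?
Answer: $\frac{8547309}{12680} \approx 674.08$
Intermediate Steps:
$L = \frac{252611}{12680}$ ($L = 252611 \cdot \frac{1}{12680} = \frac{252611}{12680} \approx 19.922$)
$J{\left(694 \right)} - L = 694 - \frac{252611}{12680} = \frac{8547309}{12680}$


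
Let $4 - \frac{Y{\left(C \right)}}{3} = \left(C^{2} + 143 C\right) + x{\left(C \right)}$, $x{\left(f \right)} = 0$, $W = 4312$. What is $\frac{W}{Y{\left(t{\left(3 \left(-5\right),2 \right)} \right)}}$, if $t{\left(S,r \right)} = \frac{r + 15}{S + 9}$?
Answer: $\frac{7392}{2063} \approx 3.5831$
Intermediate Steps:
$t{\left(S,r \right)} = \frac{15 + r}{9 + S}$
$Y{\left(C \right)} = 12 - 429 C - 3 C^{2}$ ($Y{\left(C \right)} = 12 - 3 \left(\left(C^{2} + 143 C\right) + 0\right) = 12 - 3 \left(C^{2} + 143 C\right) = 12 - \left(3 C^{2} + 429 C\right) = 12 - 429 C - 3 C^{2}$)
$\frac{W}{Y{\left(t{\left(3 \left(-5\right),2 \right)} \right)}} = \frac{4312}{12 - 429 \frac{15 + 2}{9 + 3 \left(-5\right)} - 3 \left(\frac{15 + 2}{9 + 3 \left(-5\right)}\right)^{2}} = \frac{4312}{12 - 429 \frac{1}{9 - 15} \cdot 17 - 3 \left(\frac{1}{9 - 15} \cdot 17\right)^{2}} = \frac{4312}{12 - 429 \frac{1}{-6} \cdot 17 - 3 \left(\frac{1}{-6} \cdot 17\right)^{2}} = \frac{4312}{12 - 429 \left(\left(- \frac{1}{6}\right) 17\right) - 3 \left(\left(- \frac{1}{6}\right) 17\right)^{2}} = \frac{4312}{12 - - \frac{2431}{2} - 3 \left(- \frac{17}{6}\right)^{2}} = \frac{4312}{12 + \frac{2431}{2} - \frac{289}{12}} = \frac{4312}{\frac{14441}{12}} = 4312 \cdot \frac{12}{14441} = \frac{7392}{2063}$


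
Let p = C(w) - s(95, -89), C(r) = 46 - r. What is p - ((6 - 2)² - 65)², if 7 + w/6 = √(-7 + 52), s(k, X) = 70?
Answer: -2383 - 18*√5 ≈ -2423.3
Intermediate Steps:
w = -42 + 18*√5 (w = -42 + 6*√(-7 + 52) = -42 + 6*√45 = -42 + 6*(3*√5) = -42 + 18*√5 ≈ -1.7508)
p = 18 - 18*√5 (p = (46 - (-42 + 18*√5)) - 1*70 = (46 + (42 - 18*√5)) - 70 = (88 - 18*√5) - 70 = 18 - 18*√5 ≈ -22.249)
p - ((6 - 2)² - 65)² = (18 - 18*√5) - ((6 - 2)² - 65)² = (18 - 18*√5) - (4² - 65)² = (18 - 18*√5) - (16 - 65)² = (18 - 18*√5) - 1*(-49)² = (18 - 18*√5) - 1*2401 = (18 - 18*√5) - 2401 = -2383 - 18*√5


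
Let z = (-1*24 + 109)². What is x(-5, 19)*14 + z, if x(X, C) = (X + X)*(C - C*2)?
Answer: 9885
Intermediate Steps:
x(X, C) = -2*C*X (x(X, C) = (2*X)*(C - 2*C) = (2*X)*(-C) = -2*C*X)
z = 7225 (z = (-24 + 109)² = 85² = 7225)
x(-5, 19)*14 + z = -2*19*(-5)*14 + 7225 = 190*14 + 7225 = 2660 + 7225 = 9885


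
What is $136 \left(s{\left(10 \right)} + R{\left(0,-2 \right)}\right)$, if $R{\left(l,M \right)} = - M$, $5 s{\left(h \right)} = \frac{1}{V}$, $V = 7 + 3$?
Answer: $\frac{6868}{25} \approx 274.72$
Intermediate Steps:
$V = 10$
$s{\left(h \right)} = \frac{1}{50}$ ($s{\left(h \right)} = \frac{1}{5 \cdot 10} = \frac{1}{5} \cdot \frac{1}{10} = \frac{1}{50}$)
$136 \left(s{\left(10 \right)} + R{\left(0,-2 \right)}\right) = 136 \left(\frac{1}{50} - -2\right) = 136 \left(\frac{1}{50} + 2\right) = 136 \cdot \frac{101}{50} = \frac{6868}{25}$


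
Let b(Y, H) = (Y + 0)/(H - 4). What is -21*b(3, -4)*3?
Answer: 189/8 ≈ 23.625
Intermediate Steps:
b(Y, H) = Y/(-4 + H)
-21*b(3, -4)*3 = -63/(-4 - 4)*3 = -63/(-8)*3 = -63*(-1)/8*3 = -21*(-3/8)*3 = (63/8)*3 = 189/8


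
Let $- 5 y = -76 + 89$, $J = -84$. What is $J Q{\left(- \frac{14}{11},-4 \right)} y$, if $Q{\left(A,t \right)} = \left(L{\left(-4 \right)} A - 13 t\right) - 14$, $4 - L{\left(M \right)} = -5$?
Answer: $\frac{318864}{55} \approx 5797.5$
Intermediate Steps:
$L{\left(M \right)} = 9$ ($L{\left(M \right)} = 4 - -5 = 4 + 5 = 9$)
$Q{\left(A,t \right)} = -14 - 13 t + 9 A$ ($Q{\left(A,t \right)} = \left(9 A - 13 t\right) - 14 = \left(- 13 t + 9 A\right) - 14 = -14 - 13 t + 9 A$)
$y = - \frac{13}{5}$ ($y = - \frac{-76 + 89}{5} = \left(- \frac{1}{5}\right) 13 = - \frac{13}{5} \approx -2.6$)
$J Q{\left(- \frac{14}{11},-4 \right)} y = - 84 \left(-14 - -52 + 9 \left(- \frac{14}{11}\right)\right) \left(- \frac{13}{5}\right) = - 84 \left(-14 + 52 + 9 \left(\left(-14\right) \frac{1}{11}\right)\right) \left(- \frac{13}{5}\right) = - 84 \left(-14 + 52 + 9 \left(- \frac{14}{11}\right)\right) \left(- \frac{13}{5}\right) = - 84 \left(-14 + 52 - \frac{126}{11}\right) \left(- \frac{13}{5}\right) = \left(-84\right) \frac{292}{11} \left(- \frac{13}{5}\right) = \left(- \frac{24528}{11}\right) \left(- \frac{13}{5}\right) = \frac{318864}{55}$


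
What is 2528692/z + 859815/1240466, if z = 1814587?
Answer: 4696965571877/2250933477542 ≈ 2.0867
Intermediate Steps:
2528692/z + 859815/1240466 = 2528692/1814587 + 859815/1240466 = 4696965571877/2250933477542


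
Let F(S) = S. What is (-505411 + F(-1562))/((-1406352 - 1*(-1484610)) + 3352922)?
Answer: -506973/3431180 ≈ -0.14775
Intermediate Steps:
(-505411 + F(-1562))/((-1406352 - 1*(-1484610)) + 3352922) = (-505411 - 1562)/((-1406352 - 1*(-1484610)) + 3352922) = -506973/((-1406352 + 1484610) + 3352922) = -506973/(78258 + 3352922) = -506973/3431180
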